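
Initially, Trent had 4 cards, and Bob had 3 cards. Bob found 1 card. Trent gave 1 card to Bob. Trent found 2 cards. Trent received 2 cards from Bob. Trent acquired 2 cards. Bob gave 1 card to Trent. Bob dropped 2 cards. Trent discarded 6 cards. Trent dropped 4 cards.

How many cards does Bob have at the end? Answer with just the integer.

Answer: 0

Derivation:
Tracking counts step by step:
Start: Trent=4, Bob=3
Event 1 (Bob +1): Bob: 3 -> 4. State: Trent=4, Bob=4
Event 2 (Trent -> Bob, 1): Trent: 4 -> 3, Bob: 4 -> 5. State: Trent=3, Bob=5
Event 3 (Trent +2): Trent: 3 -> 5. State: Trent=5, Bob=5
Event 4 (Bob -> Trent, 2): Bob: 5 -> 3, Trent: 5 -> 7. State: Trent=7, Bob=3
Event 5 (Trent +2): Trent: 7 -> 9. State: Trent=9, Bob=3
Event 6 (Bob -> Trent, 1): Bob: 3 -> 2, Trent: 9 -> 10. State: Trent=10, Bob=2
Event 7 (Bob -2): Bob: 2 -> 0. State: Trent=10, Bob=0
Event 8 (Trent -6): Trent: 10 -> 4. State: Trent=4, Bob=0
Event 9 (Trent -4): Trent: 4 -> 0. State: Trent=0, Bob=0

Bob's final count: 0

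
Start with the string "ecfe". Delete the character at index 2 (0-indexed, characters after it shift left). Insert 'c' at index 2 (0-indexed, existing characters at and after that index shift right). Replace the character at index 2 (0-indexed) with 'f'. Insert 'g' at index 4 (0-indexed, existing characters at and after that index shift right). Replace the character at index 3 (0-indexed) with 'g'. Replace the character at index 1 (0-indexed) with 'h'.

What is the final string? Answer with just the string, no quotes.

Answer: ehfgg

Derivation:
Applying each edit step by step:
Start: "ecfe"
Op 1 (delete idx 2 = 'f'): "ecfe" -> "ece"
Op 2 (insert 'c' at idx 2): "ece" -> "ecce"
Op 3 (replace idx 2: 'c' -> 'f'): "ecce" -> "ecfe"
Op 4 (insert 'g' at idx 4): "ecfe" -> "ecfeg"
Op 5 (replace idx 3: 'e' -> 'g'): "ecfeg" -> "ecfgg"
Op 6 (replace idx 1: 'c' -> 'h'): "ecfgg" -> "ehfgg"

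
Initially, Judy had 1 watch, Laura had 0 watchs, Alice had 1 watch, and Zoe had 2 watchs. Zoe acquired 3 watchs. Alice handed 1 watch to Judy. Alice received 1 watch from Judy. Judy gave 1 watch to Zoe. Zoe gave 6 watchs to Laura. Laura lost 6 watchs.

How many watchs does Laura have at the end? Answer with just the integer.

Tracking counts step by step:
Start: Judy=1, Laura=0, Alice=1, Zoe=2
Event 1 (Zoe +3): Zoe: 2 -> 5. State: Judy=1, Laura=0, Alice=1, Zoe=5
Event 2 (Alice -> Judy, 1): Alice: 1 -> 0, Judy: 1 -> 2. State: Judy=2, Laura=0, Alice=0, Zoe=5
Event 3 (Judy -> Alice, 1): Judy: 2 -> 1, Alice: 0 -> 1. State: Judy=1, Laura=0, Alice=1, Zoe=5
Event 4 (Judy -> Zoe, 1): Judy: 1 -> 0, Zoe: 5 -> 6. State: Judy=0, Laura=0, Alice=1, Zoe=6
Event 5 (Zoe -> Laura, 6): Zoe: 6 -> 0, Laura: 0 -> 6. State: Judy=0, Laura=6, Alice=1, Zoe=0
Event 6 (Laura -6): Laura: 6 -> 0. State: Judy=0, Laura=0, Alice=1, Zoe=0

Laura's final count: 0

Answer: 0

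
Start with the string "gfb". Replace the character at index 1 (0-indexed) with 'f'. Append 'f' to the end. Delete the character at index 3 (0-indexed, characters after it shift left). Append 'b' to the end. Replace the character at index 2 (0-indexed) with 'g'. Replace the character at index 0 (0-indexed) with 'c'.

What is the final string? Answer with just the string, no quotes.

Applying each edit step by step:
Start: "gfb"
Op 1 (replace idx 1: 'f' -> 'f'): "gfb" -> "gfb"
Op 2 (append 'f'): "gfb" -> "gfbf"
Op 3 (delete idx 3 = 'f'): "gfbf" -> "gfb"
Op 4 (append 'b'): "gfb" -> "gfbb"
Op 5 (replace idx 2: 'b' -> 'g'): "gfbb" -> "gfgb"
Op 6 (replace idx 0: 'g' -> 'c'): "gfgb" -> "cfgb"

Answer: cfgb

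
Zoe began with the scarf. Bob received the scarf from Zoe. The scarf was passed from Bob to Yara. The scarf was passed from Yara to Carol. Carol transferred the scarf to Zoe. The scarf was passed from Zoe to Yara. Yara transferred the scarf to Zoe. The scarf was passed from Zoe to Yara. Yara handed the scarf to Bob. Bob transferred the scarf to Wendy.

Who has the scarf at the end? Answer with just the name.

Tracking the scarf through each event:
Start: Zoe has the scarf.
After event 1: Bob has the scarf.
After event 2: Yara has the scarf.
After event 3: Carol has the scarf.
After event 4: Zoe has the scarf.
After event 5: Yara has the scarf.
After event 6: Zoe has the scarf.
After event 7: Yara has the scarf.
After event 8: Bob has the scarf.
After event 9: Wendy has the scarf.

Answer: Wendy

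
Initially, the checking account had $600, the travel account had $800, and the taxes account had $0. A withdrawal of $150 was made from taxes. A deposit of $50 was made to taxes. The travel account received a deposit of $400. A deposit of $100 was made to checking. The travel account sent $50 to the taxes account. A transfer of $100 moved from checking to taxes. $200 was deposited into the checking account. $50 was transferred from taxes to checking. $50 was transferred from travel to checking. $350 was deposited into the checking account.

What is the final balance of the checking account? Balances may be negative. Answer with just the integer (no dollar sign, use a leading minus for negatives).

Answer: 1250

Derivation:
Tracking account balances step by step:
Start: checking=600, travel=800, taxes=0
Event 1 (withdraw 150 from taxes): taxes: 0 - 150 = -150. Balances: checking=600, travel=800, taxes=-150
Event 2 (deposit 50 to taxes): taxes: -150 + 50 = -100. Balances: checking=600, travel=800, taxes=-100
Event 3 (deposit 400 to travel): travel: 800 + 400 = 1200. Balances: checking=600, travel=1200, taxes=-100
Event 4 (deposit 100 to checking): checking: 600 + 100 = 700. Balances: checking=700, travel=1200, taxes=-100
Event 5 (transfer 50 travel -> taxes): travel: 1200 - 50 = 1150, taxes: -100 + 50 = -50. Balances: checking=700, travel=1150, taxes=-50
Event 6 (transfer 100 checking -> taxes): checking: 700 - 100 = 600, taxes: -50 + 100 = 50. Balances: checking=600, travel=1150, taxes=50
Event 7 (deposit 200 to checking): checking: 600 + 200 = 800. Balances: checking=800, travel=1150, taxes=50
Event 8 (transfer 50 taxes -> checking): taxes: 50 - 50 = 0, checking: 800 + 50 = 850. Balances: checking=850, travel=1150, taxes=0
Event 9 (transfer 50 travel -> checking): travel: 1150 - 50 = 1100, checking: 850 + 50 = 900. Balances: checking=900, travel=1100, taxes=0
Event 10 (deposit 350 to checking): checking: 900 + 350 = 1250. Balances: checking=1250, travel=1100, taxes=0

Final balance of checking: 1250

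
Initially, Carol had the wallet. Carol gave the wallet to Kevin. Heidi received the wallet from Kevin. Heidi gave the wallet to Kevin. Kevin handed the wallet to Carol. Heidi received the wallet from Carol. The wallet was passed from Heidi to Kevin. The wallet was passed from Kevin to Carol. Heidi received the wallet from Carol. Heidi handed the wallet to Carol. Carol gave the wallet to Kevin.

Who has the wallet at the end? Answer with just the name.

Answer: Kevin

Derivation:
Tracking the wallet through each event:
Start: Carol has the wallet.
After event 1: Kevin has the wallet.
After event 2: Heidi has the wallet.
After event 3: Kevin has the wallet.
After event 4: Carol has the wallet.
After event 5: Heidi has the wallet.
After event 6: Kevin has the wallet.
After event 7: Carol has the wallet.
After event 8: Heidi has the wallet.
After event 9: Carol has the wallet.
After event 10: Kevin has the wallet.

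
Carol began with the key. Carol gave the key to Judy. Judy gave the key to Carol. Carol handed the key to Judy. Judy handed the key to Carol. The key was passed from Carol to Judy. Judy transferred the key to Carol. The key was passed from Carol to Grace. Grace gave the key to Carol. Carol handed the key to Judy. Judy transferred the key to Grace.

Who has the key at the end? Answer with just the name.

Tracking the key through each event:
Start: Carol has the key.
After event 1: Judy has the key.
After event 2: Carol has the key.
After event 3: Judy has the key.
After event 4: Carol has the key.
After event 5: Judy has the key.
After event 6: Carol has the key.
After event 7: Grace has the key.
After event 8: Carol has the key.
After event 9: Judy has the key.
After event 10: Grace has the key.

Answer: Grace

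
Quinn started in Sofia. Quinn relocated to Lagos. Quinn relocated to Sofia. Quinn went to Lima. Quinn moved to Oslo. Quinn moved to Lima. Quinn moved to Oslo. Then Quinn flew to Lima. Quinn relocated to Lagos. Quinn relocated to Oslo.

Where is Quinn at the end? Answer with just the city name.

Answer: Oslo

Derivation:
Tracking Quinn's location:
Start: Quinn is in Sofia.
After move 1: Sofia -> Lagos. Quinn is in Lagos.
After move 2: Lagos -> Sofia. Quinn is in Sofia.
After move 3: Sofia -> Lima. Quinn is in Lima.
After move 4: Lima -> Oslo. Quinn is in Oslo.
After move 5: Oslo -> Lima. Quinn is in Lima.
After move 6: Lima -> Oslo. Quinn is in Oslo.
After move 7: Oslo -> Lima. Quinn is in Lima.
After move 8: Lima -> Lagos. Quinn is in Lagos.
After move 9: Lagos -> Oslo. Quinn is in Oslo.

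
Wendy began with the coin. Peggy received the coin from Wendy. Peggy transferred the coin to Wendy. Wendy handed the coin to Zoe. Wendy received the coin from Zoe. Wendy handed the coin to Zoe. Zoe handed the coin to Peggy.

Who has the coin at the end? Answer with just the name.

Tracking the coin through each event:
Start: Wendy has the coin.
After event 1: Peggy has the coin.
After event 2: Wendy has the coin.
After event 3: Zoe has the coin.
After event 4: Wendy has the coin.
After event 5: Zoe has the coin.
After event 6: Peggy has the coin.

Answer: Peggy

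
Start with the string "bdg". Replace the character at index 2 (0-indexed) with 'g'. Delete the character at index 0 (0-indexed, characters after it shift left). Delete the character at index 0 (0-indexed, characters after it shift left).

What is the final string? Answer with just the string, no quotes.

Answer: g

Derivation:
Applying each edit step by step:
Start: "bdg"
Op 1 (replace idx 2: 'g' -> 'g'): "bdg" -> "bdg"
Op 2 (delete idx 0 = 'b'): "bdg" -> "dg"
Op 3 (delete idx 0 = 'd'): "dg" -> "g"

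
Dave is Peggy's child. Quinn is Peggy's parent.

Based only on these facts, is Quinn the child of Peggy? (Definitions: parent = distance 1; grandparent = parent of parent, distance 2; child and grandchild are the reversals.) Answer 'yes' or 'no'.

Reconstructing the parent chain from the given facts:
  Quinn -> Peggy -> Dave
(each arrow means 'parent of the next')
Positions in the chain (0 = top):
  position of Quinn: 0
  position of Peggy: 1
  position of Dave: 2

Quinn is at position 0, Peggy is at position 1; signed distance (j - i) = 1.
'child' requires j - i = -1. Actual distance is 1, so the relation does NOT hold.

Answer: no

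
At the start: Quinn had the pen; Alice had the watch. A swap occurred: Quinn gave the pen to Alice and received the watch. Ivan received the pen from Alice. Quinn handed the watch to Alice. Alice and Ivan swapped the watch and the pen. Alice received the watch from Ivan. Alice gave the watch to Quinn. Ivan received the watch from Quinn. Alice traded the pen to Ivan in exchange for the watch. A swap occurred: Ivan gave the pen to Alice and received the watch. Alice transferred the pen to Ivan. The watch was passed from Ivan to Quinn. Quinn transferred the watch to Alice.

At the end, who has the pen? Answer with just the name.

Tracking all object holders:
Start: pen:Quinn, watch:Alice
Event 1 (swap pen<->watch: now pen:Alice, watch:Quinn). State: pen:Alice, watch:Quinn
Event 2 (give pen: Alice -> Ivan). State: pen:Ivan, watch:Quinn
Event 3 (give watch: Quinn -> Alice). State: pen:Ivan, watch:Alice
Event 4 (swap watch<->pen: now watch:Ivan, pen:Alice). State: pen:Alice, watch:Ivan
Event 5 (give watch: Ivan -> Alice). State: pen:Alice, watch:Alice
Event 6 (give watch: Alice -> Quinn). State: pen:Alice, watch:Quinn
Event 7 (give watch: Quinn -> Ivan). State: pen:Alice, watch:Ivan
Event 8 (swap pen<->watch: now pen:Ivan, watch:Alice). State: pen:Ivan, watch:Alice
Event 9 (swap pen<->watch: now pen:Alice, watch:Ivan). State: pen:Alice, watch:Ivan
Event 10 (give pen: Alice -> Ivan). State: pen:Ivan, watch:Ivan
Event 11 (give watch: Ivan -> Quinn). State: pen:Ivan, watch:Quinn
Event 12 (give watch: Quinn -> Alice). State: pen:Ivan, watch:Alice

Final state: pen:Ivan, watch:Alice
The pen is held by Ivan.

Answer: Ivan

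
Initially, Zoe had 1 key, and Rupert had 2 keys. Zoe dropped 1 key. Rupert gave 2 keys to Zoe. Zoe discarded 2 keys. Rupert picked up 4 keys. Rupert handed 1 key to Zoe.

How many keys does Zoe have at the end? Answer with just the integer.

Tracking counts step by step:
Start: Zoe=1, Rupert=2
Event 1 (Zoe -1): Zoe: 1 -> 0. State: Zoe=0, Rupert=2
Event 2 (Rupert -> Zoe, 2): Rupert: 2 -> 0, Zoe: 0 -> 2. State: Zoe=2, Rupert=0
Event 3 (Zoe -2): Zoe: 2 -> 0. State: Zoe=0, Rupert=0
Event 4 (Rupert +4): Rupert: 0 -> 4. State: Zoe=0, Rupert=4
Event 5 (Rupert -> Zoe, 1): Rupert: 4 -> 3, Zoe: 0 -> 1. State: Zoe=1, Rupert=3

Zoe's final count: 1

Answer: 1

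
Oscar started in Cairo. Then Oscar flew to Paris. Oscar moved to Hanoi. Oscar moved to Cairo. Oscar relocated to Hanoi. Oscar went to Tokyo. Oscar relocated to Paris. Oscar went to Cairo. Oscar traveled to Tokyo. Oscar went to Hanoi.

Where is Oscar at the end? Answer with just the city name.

Answer: Hanoi

Derivation:
Tracking Oscar's location:
Start: Oscar is in Cairo.
After move 1: Cairo -> Paris. Oscar is in Paris.
After move 2: Paris -> Hanoi. Oscar is in Hanoi.
After move 3: Hanoi -> Cairo. Oscar is in Cairo.
After move 4: Cairo -> Hanoi. Oscar is in Hanoi.
After move 5: Hanoi -> Tokyo. Oscar is in Tokyo.
After move 6: Tokyo -> Paris. Oscar is in Paris.
After move 7: Paris -> Cairo. Oscar is in Cairo.
After move 8: Cairo -> Tokyo. Oscar is in Tokyo.
After move 9: Tokyo -> Hanoi. Oscar is in Hanoi.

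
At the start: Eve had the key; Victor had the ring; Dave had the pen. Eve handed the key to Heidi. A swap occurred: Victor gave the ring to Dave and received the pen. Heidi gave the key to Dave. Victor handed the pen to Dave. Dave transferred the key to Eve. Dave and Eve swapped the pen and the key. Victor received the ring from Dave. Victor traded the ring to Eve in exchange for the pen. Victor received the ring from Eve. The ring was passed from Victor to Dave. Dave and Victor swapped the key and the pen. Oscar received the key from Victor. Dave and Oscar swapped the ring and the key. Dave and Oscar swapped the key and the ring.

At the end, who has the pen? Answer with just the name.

Answer: Dave

Derivation:
Tracking all object holders:
Start: key:Eve, ring:Victor, pen:Dave
Event 1 (give key: Eve -> Heidi). State: key:Heidi, ring:Victor, pen:Dave
Event 2 (swap ring<->pen: now ring:Dave, pen:Victor). State: key:Heidi, ring:Dave, pen:Victor
Event 3 (give key: Heidi -> Dave). State: key:Dave, ring:Dave, pen:Victor
Event 4 (give pen: Victor -> Dave). State: key:Dave, ring:Dave, pen:Dave
Event 5 (give key: Dave -> Eve). State: key:Eve, ring:Dave, pen:Dave
Event 6 (swap pen<->key: now pen:Eve, key:Dave). State: key:Dave, ring:Dave, pen:Eve
Event 7 (give ring: Dave -> Victor). State: key:Dave, ring:Victor, pen:Eve
Event 8 (swap ring<->pen: now ring:Eve, pen:Victor). State: key:Dave, ring:Eve, pen:Victor
Event 9 (give ring: Eve -> Victor). State: key:Dave, ring:Victor, pen:Victor
Event 10 (give ring: Victor -> Dave). State: key:Dave, ring:Dave, pen:Victor
Event 11 (swap key<->pen: now key:Victor, pen:Dave). State: key:Victor, ring:Dave, pen:Dave
Event 12 (give key: Victor -> Oscar). State: key:Oscar, ring:Dave, pen:Dave
Event 13 (swap ring<->key: now ring:Oscar, key:Dave). State: key:Dave, ring:Oscar, pen:Dave
Event 14 (swap key<->ring: now key:Oscar, ring:Dave). State: key:Oscar, ring:Dave, pen:Dave

Final state: key:Oscar, ring:Dave, pen:Dave
The pen is held by Dave.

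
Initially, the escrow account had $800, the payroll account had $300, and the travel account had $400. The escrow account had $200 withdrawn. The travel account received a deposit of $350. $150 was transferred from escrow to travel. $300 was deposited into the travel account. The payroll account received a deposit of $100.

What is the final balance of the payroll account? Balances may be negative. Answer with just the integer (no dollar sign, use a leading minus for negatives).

Answer: 400

Derivation:
Tracking account balances step by step:
Start: escrow=800, payroll=300, travel=400
Event 1 (withdraw 200 from escrow): escrow: 800 - 200 = 600. Balances: escrow=600, payroll=300, travel=400
Event 2 (deposit 350 to travel): travel: 400 + 350 = 750. Balances: escrow=600, payroll=300, travel=750
Event 3 (transfer 150 escrow -> travel): escrow: 600 - 150 = 450, travel: 750 + 150 = 900. Balances: escrow=450, payroll=300, travel=900
Event 4 (deposit 300 to travel): travel: 900 + 300 = 1200. Balances: escrow=450, payroll=300, travel=1200
Event 5 (deposit 100 to payroll): payroll: 300 + 100 = 400. Balances: escrow=450, payroll=400, travel=1200

Final balance of payroll: 400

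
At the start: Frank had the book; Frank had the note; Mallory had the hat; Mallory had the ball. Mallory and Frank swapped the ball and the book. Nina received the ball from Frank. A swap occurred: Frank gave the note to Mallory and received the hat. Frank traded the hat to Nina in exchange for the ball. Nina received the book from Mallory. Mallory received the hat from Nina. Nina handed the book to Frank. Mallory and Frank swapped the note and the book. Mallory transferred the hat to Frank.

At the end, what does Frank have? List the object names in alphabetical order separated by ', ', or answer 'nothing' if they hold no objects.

Answer: ball, hat, note

Derivation:
Tracking all object holders:
Start: book:Frank, note:Frank, hat:Mallory, ball:Mallory
Event 1 (swap ball<->book: now ball:Frank, book:Mallory). State: book:Mallory, note:Frank, hat:Mallory, ball:Frank
Event 2 (give ball: Frank -> Nina). State: book:Mallory, note:Frank, hat:Mallory, ball:Nina
Event 3 (swap note<->hat: now note:Mallory, hat:Frank). State: book:Mallory, note:Mallory, hat:Frank, ball:Nina
Event 4 (swap hat<->ball: now hat:Nina, ball:Frank). State: book:Mallory, note:Mallory, hat:Nina, ball:Frank
Event 5 (give book: Mallory -> Nina). State: book:Nina, note:Mallory, hat:Nina, ball:Frank
Event 6 (give hat: Nina -> Mallory). State: book:Nina, note:Mallory, hat:Mallory, ball:Frank
Event 7 (give book: Nina -> Frank). State: book:Frank, note:Mallory, hat:Mallory, ball:Frank
Event 8 (swap note<->book: now note:Frank, book:Mallory). State: book:Mallory, note:Frank, hat:Mallory, ball:Frank
Event 9 (give hat: Mallory -> Frank). State: book:Mallory, note:Frank, hat:Frank, ball:Frank

Final state: book:Mallory, note:Frank, hat:Frank, ball:Frank
Frank holds: ball, hat, note.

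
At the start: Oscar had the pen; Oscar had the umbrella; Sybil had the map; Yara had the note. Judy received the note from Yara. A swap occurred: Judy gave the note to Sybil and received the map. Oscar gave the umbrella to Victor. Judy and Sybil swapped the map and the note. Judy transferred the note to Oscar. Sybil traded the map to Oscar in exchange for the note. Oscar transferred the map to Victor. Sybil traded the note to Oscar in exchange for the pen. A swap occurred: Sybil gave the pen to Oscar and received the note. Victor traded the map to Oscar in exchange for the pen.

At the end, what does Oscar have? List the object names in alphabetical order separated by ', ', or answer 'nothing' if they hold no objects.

Tracking all object holders:
Start: pen:Oscar, umbrella:Oscar, map:Sybil, note:Yara
Event 1 (give note: Yara -> Judy). State: pen:Oscar, umbrella:Oscar, map:Sybil, note:Judy
Event 2 (swap note<->map: now note:Sybil, map:Judy). State: pen:Oscar, umbrella:Oscar, map:Judy, note:Sybil
Event 3 (give umbrella: Oscar -> Victor). State: pen:Oscar, umbrella:Victor, map:Judy, note:Sybil
Event 4 (swap map<->note: now map:Sybil, note:Judy). State: pen:Oscar, umbrella:Victor, map:Sybil, note:Judy
Event 5 (give note: Judy -> Oscar). State: pen:Oscar, umbrella:Victor, map:Sybil, note:Oscar
Event 6 (swap map<->note: now map:Oscar, note:Sybil). State: pen:Oscar, umbrella:Victor, map:Oscar, note:Sybil
Event 7 (give map: Oscar -> Victor). State: pen:Oscar, umbrella:Victor, map:Victor, note:Sybil
Event 8 (swap note<->pen: now note:Oscar, pen:Sybil). State: pen:Sybil, umbrella:Victor, map:Victor, note:Oscar
Event 9 (swap pen<->note: now pen:Oscar, note:Sybil). State: pen:Oscar, umbrella:Victor, map:Victor, note:Sybil
Event 10 (swap map<->pen: now map:Oscar, pen:Victor). State: pen:Victor, umbrella:Victor, map:Oscar, note:Sybil

Final state: pen:Victor, umbrella:Victor, map:Oscar, note:Sybil
Oscar holds: map.

Answer: map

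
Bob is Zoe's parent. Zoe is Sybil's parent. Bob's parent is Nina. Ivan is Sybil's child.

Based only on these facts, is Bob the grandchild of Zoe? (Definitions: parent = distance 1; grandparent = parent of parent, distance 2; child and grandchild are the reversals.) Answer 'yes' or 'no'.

Answer: no

Derivation:
Reconstructing the parent chain from the given facts:
  Nina -> Bob -> Zoe -> Sybil -> Ivan
(each arrow means 'parent of the next')
Positions in the chain (0 = top):
  position of Nina: 0
  position of Bob: 1
  position of Zoe: 2
  position of Sybil: 3
  position of Ivan: 4

Bob is at position 1, Zoe is at position 2; signed distance (j - i) = 1.
'grandchild' requires j - i = -2. Actual distance is 1, so the relation does NOT hold.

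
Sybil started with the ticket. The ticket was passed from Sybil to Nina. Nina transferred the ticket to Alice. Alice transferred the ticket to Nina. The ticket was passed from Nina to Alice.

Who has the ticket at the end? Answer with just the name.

Tracking the ticket through each event:
Start: Sybil has the ticket.
After event 1: Nina has the ticket.
After event 2: Alice has the ticket.
After event 3: Nina has the ticket.
After event 4: Alice has the ticket.

Answer: Alice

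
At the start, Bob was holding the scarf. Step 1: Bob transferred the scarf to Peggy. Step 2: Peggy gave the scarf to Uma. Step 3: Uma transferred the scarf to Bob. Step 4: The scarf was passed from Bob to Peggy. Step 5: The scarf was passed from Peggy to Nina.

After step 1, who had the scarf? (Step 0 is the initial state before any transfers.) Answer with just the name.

Tracking the scarf holder through step 1:
After step 0 (start): Bob
After step 1: Peggy

At step 1, the holder is Peggy.

Answer: Peggy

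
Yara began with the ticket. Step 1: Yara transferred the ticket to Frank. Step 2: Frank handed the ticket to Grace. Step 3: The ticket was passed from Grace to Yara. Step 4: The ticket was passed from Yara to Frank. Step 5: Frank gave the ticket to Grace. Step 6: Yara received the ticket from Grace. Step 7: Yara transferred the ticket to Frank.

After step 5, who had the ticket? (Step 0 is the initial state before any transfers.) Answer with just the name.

Tracking the ticket holder through step 5:
After step 0 (start): Yara
After step 1: Frank
After step 2: Grace
After step 3: Yara
After step 4: Frank
After step 5: Grace

At step 5, the holder is Grace.

Answer: Grace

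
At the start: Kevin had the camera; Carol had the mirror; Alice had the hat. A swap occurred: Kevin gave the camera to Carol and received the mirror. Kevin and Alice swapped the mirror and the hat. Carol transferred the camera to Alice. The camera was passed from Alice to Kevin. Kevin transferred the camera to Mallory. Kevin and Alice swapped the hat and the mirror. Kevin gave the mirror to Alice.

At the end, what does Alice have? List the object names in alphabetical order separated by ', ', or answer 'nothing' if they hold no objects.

Tracking all object holders:
Start: camera:Kevin, mirror:Carol, hat:Alice
Event 1 (swap camera<->mirror: now camera:Carol, mirror:Kevin). State: camera:Carol, mirror:Kevin, hat:Alice
Event 2 (swap mirror<->hat: now mirror:Alice, hat:Kevin). State: camera:Carol, mirror:Alice, hat:Kevin
Event 3 (give camera: Carol -> Alice). State: camera:Alice, mirror:Alice, hat:Kevin
Event 4 (give camera: Alice -> Kevin). State: camera:Kevin, mirror:Alice, hat:Kevin
Event 5 (give camera: Kevin -> Mallory). State: camera:Mallory, mirror:Alice, hat:Kevin
Event 6 (swap hat<->mirror: now hat:Alice, mirror:Kevin). State: camera:Mallory, mirror:Kevin, hat:Alice
Event 7 (give mirror: Kevin -> Alice). State: camera:Mallory, mirror:Alice, hat:Alice

Final state: camera:Mallory, mirror:Alice, hat:Alice
Alice holds: hat, mirror.

Answer: hat, mirror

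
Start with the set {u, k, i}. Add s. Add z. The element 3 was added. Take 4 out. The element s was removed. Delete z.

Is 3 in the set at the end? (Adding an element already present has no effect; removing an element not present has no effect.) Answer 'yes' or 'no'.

Answer: yes

Derivation:
Tracking the set through each operation:
Start: {i, k, u}
Event 1 (add s): added. Set: {i, k, s, u}
Event 2 (add z): added. Set: {i, k, s, u, z}
Event 3 (add 3): added. Set: {3, i, k, s, u, z}
Event 4 (remove 4): not present, no change. Set: {3, i, k, s, u, z}
Event 5 (remove s): removed. Set: {3, i, k, u, z}
Event 6 (remove z): removed. Set: {3, i, k, u}

Final set: {3, i, k, u} (size 4)
3 is in the final set.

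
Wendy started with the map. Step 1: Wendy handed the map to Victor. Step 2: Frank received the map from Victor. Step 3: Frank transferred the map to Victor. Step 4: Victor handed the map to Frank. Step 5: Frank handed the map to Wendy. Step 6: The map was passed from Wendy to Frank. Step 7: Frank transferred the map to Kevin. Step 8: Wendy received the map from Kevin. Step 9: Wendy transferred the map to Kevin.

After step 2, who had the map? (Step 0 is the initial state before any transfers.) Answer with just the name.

Tracking the map holder through step 2:
After step 0 (start): Wendy
After step 1: Victor
After step 2: Frank

At step 2, the holder is Frank.

Answer: Frank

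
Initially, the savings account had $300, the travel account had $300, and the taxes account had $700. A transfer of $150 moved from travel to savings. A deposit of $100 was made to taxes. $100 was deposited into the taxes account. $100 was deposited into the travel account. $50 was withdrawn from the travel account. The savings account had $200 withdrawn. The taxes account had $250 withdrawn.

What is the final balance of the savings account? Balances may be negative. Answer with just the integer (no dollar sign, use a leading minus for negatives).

Tracking account balances step by step:
Start: savings=300, travel=300, taxes=700
Event 1 (transfer 150 travel -> savings): travel: 300 - 150 = 150, savings: 300 + 150 = 450. Balances: savings=450, travel=150, taxes=700
Event 2 (deposit 100 to taxes): taxes: 700 + 100 = 800. Balances: savings=450, travel=150, taxes=800
Event 3 (deposit 100 to taxes): taxes: 800 + 100 = 900. Balances: savings=450, travel=150, taxes=900
Event 4 (deposit 100 to travel): travel: 150 + 100 = 250. Balances: savings=450, travel=250, taxes=900
Event 5 (withdraw 50 from travel): travel: 250 - 50 = 200. Balances: savings=450, travel=200, taxes=900
Event 6 (withdraw 200 from savings): savings: 450 - 200 = 250. Balances: savings=250, travel=200, taxes=900
Event 7 (withdraw 250 from taxes): taxes: 900 - 250 = 650. Balances: savings=250, travel=200, taxes=650

Final balance of savings: 250

Answer: 250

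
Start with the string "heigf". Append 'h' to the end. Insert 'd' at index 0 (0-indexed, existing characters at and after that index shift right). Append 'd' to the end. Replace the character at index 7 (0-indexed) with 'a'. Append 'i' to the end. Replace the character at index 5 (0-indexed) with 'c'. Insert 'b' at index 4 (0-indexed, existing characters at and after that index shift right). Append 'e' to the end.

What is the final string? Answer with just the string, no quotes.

Applying each edit step by step:
Start: "heigf"
Op 1 (append 'h'): "heigf" -> "heigfh"
Op 2 (insert 'd' at idx 0): "heigfh" -> "dheigfh"
Op 3 (append 'd'): "dheigfh" -> "dheigfhd"
Op 4 (replace idx 7: 'd' -> 'a'): "dheigfhd" -> "dheigfha"
Op 5 (append 'i'): "dheigfha" -> "dheigfhai"
Op 6 (replace idx 5: 'f' -> 'c'): "dheigfhai" -> "dheigchai"
Op 7 (insert 'b' at idx 4): "dheigchai" -> "dheibgchai"
Op 8 (append 'e'): "dheibgchai" -> "dheibgchaie"

Answer: dheibgchaie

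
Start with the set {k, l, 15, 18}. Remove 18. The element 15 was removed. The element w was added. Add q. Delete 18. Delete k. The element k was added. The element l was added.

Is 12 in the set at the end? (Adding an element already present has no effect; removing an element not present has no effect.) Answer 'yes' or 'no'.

Tracking the set through each operation:
Start: {15, 18, k, l}
Event 1 (remove 18): removed. Set: {15, k, l}
Event 2 (remove 15): removed. Set: {k, l}
Event 3 (add w): added. Set: {k, l, w}
Event 4 (add q): added. Set: {k, l, q, w}
Event 5 (remove 18): not present, no change. Set: {k, l, q, w}
Event 6 (remove k): removed. Set: {l, q, w}
Event 7 (add k): added. Set: {k, l, q, w}
Event 8 (add l): already present, no change. Set: {k, l, q, w}

Final set: {k, l, q, w} (size 4)
12 is NOT in the final set.

Answer: no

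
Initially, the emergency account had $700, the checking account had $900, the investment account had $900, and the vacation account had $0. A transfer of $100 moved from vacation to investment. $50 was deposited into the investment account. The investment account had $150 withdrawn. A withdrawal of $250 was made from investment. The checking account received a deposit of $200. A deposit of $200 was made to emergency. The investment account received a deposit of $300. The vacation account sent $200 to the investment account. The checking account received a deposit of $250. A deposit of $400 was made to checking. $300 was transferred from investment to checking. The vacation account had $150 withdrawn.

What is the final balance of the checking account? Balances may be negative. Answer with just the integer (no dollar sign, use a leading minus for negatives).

Answer: 2050

Derivation:
Tracking account balances step by step:
Start: emergency=700, checking=900, investment=900, vacation=0
Event 1 (transfer 100 vacation -> investment): vacation: 0 - 100 = -100, investment: 900 + 100 = 1000. Balances: emergency=700, checking=900, investment=1000, vacation=-100
Event 2 (deposit 50 to investment): investment: 1000 + 50 = 1050. Balances: emergency=700, checking=900, investment=1050, vacation=-100
Event 3 (withdraw 150 from investment): investment: 1050 - 150 = 900. Balances: emergency=700, checking=900, investment=900, vacation=-100
Event 4 (withdraw 250 from investment): investment: 900 - 250 = 650. Balances: emergency=700, checking=900, investment=650, vacation=-100
Event 5 (deposit 200 to checking): checking: 900 + 200 = 1100. Balances: emergency=700, checking=1100, investment=650, vacation=-100
Event 6 (deposit 200 to emergency): emergency: 700 + 200 = 900. Balances: emergency=900, checking=1100, investment=650, vacation=-100
Event 7 (deposit 300 to investment): investment: 650 + 300 = 950. Balances: emergency=900, checking=1100, investment=950, vacation=-100
Event 8 (transfer 200 vacation -> investment): vacation: -100 - 200 = -300, investment: 950 + 200 = 1150. Balances: emergency=900, checking=1100, investment=1150, vacation=-300
Event 9 (deposit 250 to checking): checking: 1100 + 250 = 1350. Balances: emergency=900, checking=1350, investment=1150, vacation=-300
Event 10 (deposit 400 to checking): checking: 1350 + 400 = 1750. Balances: emergency=900, checking=1750, investment=1150, vacation=-300
Event 11 (transfer 300 investment -> checking): investment: 1150 - 300 = 850, checking: 1750 + 300 = 2050. Balances: emergency=900, checking=2050, investment=850, vacation=-300
Event 12 (withdraw 150 from vacation): vacation: -300 - 150 = -450. Balances: emergency=900, checking=2050, investment=850, vacation=-450

Final balance of checking: 2050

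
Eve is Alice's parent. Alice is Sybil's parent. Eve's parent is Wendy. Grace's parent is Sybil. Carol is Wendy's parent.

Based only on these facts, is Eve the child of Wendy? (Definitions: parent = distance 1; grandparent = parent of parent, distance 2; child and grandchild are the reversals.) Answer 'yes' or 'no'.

Reconstructing the parent chain from the given facts:
  Carol -> Wendy -> Eve -> Alice -> Sybil -> Grace
(each arrow means 'parent of the next')
Positions in the chain (0 = top):
  position of Carol: 0
  position of Wendy: 1
  position of Eve: 2
  position of Alice: 3
  position of Sybil: 4
  position of Grace: 5

Eve is at position 2, Wendy is at position 1; signed distance (j - i) = -1.
'child' requires j - i = -1. Actual distance is -1, so the relation HOLDS.

Answer: yes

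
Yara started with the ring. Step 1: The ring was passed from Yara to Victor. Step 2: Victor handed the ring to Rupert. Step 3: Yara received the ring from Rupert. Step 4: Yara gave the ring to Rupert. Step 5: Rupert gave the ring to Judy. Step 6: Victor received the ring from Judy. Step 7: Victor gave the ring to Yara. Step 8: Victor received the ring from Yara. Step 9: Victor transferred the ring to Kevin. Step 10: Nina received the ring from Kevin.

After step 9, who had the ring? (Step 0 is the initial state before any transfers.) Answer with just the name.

Tracking the ring holder through step 9:
After step 0 (start): Yara
After step 1: Victor
After step 2: Rupert
After step 3: Yara
After step 4: Rupert
After step 5: Judy
After step 6: Victor
After step 7: Yara
After step 8: Victor
After step 9: Kevin

At step 9, the holder is Kevin.

Answer: Kevin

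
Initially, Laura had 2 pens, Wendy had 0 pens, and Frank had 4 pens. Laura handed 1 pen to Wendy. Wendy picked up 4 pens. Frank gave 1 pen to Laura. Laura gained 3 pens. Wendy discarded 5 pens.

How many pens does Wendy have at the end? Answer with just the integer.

Answer: 0

Derivation:
Tracking counts step by step:
Start: Laura=2, Wendy=0, Frank=4
Event 1 (Laura -> Wendy, 1): Laura: 2 -> 1, Wendy: 0 -> 1. State: Laura=1, Wendy=1, Frank=4
Event 2 (Wendy +4): Wendy: 1 -> 5. State: Laura=1, Wendy=5, Frank=4
Event 3 (Frank -> Laura, 1): Frank: 4 -> 3, Laura: 1 -> 2. State: Laura=2, Wendy=5, Frank=3
Event 4 (Laura +3): Laura: 2 -> 5. State: Laura=5, Wendy=5, Frank=3
Event 5 (Wendy -5): Wendy: 5 -> 0. State: Laura=5, Wendy=0, Frank=3

Wendy's final count: 0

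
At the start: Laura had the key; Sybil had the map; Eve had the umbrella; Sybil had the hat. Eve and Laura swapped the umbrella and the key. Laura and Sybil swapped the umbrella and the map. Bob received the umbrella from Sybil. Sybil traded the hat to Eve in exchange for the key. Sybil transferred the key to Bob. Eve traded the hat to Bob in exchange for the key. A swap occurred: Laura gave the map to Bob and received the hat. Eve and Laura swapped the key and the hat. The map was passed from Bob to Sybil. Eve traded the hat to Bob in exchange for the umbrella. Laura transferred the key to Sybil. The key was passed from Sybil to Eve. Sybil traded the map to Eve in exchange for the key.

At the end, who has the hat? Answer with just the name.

Tracking all object holders:
Start: key:Laura, map:Sybil, umbrella:Eve, hat:Sybil
Event 1 (swap umbrella<->key: now umbrella:Laura, key:Eve). State: key:Eve, map:Sybil, umbrella:Laura, hat:Sybil
Event 2 (swap umbrella<->map: now umbrella:Sybil, map:Laura). State: key:Eve, map:Laura, umbrella:Sybil, hat:Sybil
Event 3 (give umbrella: Sybil -> Bob). State: key:Eve, map:Laura, umbrella:Bob, hat:Sybil
Event 4 (swap hat<->key: now hat:Eve, key:Sybil). State: key:Sybil, map:Laura, umbrella:Bob, hat:Eve
Event 5 (give key: Sybil -> Bob). State: key:Bob, map:Laura, umbrella:Bob, hat:Eve
Event 6 (swap hat<->key: now hat:Bob, key:Eve). State: key:Eve, map:Laura, umbrella:Bob, hat:Bob
Event 7 (swap map<->hat: now map:Bob, hat:Laura). State: key:Eve, map:Bob, umbrella:Bob, hat:Laura
Event 8 (swap key<->hat: now key:Laura, hat:Eve). State: key:Laura, map:Bob, umbrella:Bob, hat:Eve
Event 9 (give map: Bob -> Sybil). State: key:Laura, map:Sybil, umbrella:Bob, hat:Eve
Event 10 (swap hat<->umbrella: now hat:Bob, umbrella:Eve). State: key:Laura, map:Sybil, umbrella:Eve, hat:Bob
Event 11 (give key: Laura -> Sybil). State: key:Sybil, map:Sybil, umbrella:Eve, hat:Bob
Event 12 (give key: Sybil -> Eve). State: key:Eve, map:Sybil, umbrella:Eve, hat:Bob
Event 13 (swap map<->key: now map:Eve, key:Sybil). State: key:Sybil, map:Eve, umbrella:Eve, hat:Bob

Final state: key:Sybil, map:Eve, umbrella:Eve, hat:Bob
The hat is held by Bob.

Answer: Bob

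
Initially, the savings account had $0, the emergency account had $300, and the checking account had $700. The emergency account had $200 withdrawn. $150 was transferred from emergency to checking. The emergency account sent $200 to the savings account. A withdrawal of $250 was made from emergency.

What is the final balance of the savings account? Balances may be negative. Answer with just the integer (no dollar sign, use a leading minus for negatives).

Tracking account balances step by step:
Start: savings=0, emergency=300, checking=700
Event 1 (withdraw 200 from emergency): emergency: 300 - 200 = 100. Balances: savings=0, emergency=100, checking=700
Event 2 (transfer 150 emergency -> checking): emergency: 100 - 150 = -50, checking: 700 + 150 = 850. Balances: savings=0, emergency=-50, checking=850
Event 3 (transfer 200 emergency -> savings): emergency: -50 - 200 = -250, savings: 0 + 200 = 200. Balances: savings=200, emergency=-250, checking=850
Event 4 (withdraw 250 from emergency): emergency: -250 - 250 = -500. Balances: savings=200, emergency=-500, checking=850

Final balance of savings: 200

Answer: 200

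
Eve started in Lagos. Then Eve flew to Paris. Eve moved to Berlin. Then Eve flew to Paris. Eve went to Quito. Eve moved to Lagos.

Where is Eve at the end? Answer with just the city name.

Tracking Eve's location:
Start: Eve is in Lagos.
After move 1: Lagos -> Paris. Eve is in Paris.
After move 2: Paris -> Berlin. Eve is in Berlin.
After move 3: Berlin -> Paris. Eve is in Paris.
After move 4: Paris -> Quito. Eve is in Quito.
After move 5: Quito -> Lagos. Eve is in Lagos.

Answer: Lagos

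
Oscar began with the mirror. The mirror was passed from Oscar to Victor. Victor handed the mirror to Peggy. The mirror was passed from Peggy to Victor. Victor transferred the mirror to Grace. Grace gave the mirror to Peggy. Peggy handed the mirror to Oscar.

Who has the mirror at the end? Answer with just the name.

Tracking the mirror through each event:
Start: Oscar has the mirror.
After event 1: Victor has the mirror.
After event 2: Peggy has the mirror.
After event 3: Victor has the mirror.
After event 4: Grace has the mirror.
After event 5: Peggy has the mirror.
After event 6: Oscar has the mirror.

Answer: Oscar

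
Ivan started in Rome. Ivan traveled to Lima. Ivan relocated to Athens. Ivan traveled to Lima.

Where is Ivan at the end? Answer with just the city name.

Tracking Ivan's location:
Start: Ivan is in Rome.
After move 1: Rome -> Lima. Ivan is in Lima.
After move 2: Lima -> Athens. Ivan is in Athens.
After move 3: Athens -> Lima. Ivan is in Lima.

Answer: Lima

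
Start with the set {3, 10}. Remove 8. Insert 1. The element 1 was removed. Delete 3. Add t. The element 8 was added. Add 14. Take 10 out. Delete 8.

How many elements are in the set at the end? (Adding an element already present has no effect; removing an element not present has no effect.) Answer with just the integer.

Answer: 2

Derivation:
Tracking the set through each operation:
Start: {10, 3}
Event 1 (remove 8): not present, no change. Set: {10, 3}
Event 2 (add 1): added. Set: {1, 10, 3}
Event 3 (remove 1): removed. Set: {10, 3}
Event 4 (remove 3): removed. Set: {10}
Event 5 (add t): added. Set: {10, t}
Event 6 (add 8): added. Set: {10, 8, t}
Event 7 (add 14): added. Set: {10, 14, 8, t}
Event 8 (remove 10): removed. Set: {14, 8, t}
Event 9 (remove 8): removed. Set: {14, t}

Final set: {14, t} (size 2)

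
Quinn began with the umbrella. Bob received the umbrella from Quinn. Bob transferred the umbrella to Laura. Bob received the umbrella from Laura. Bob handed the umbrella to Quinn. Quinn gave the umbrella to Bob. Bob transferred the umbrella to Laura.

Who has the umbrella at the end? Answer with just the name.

Tracking the umbrella through each event:
Start: Quinn has the umbrella.
After event 1: Bob has the umbrella.
After event 2: Laura has the umbrella.
After event 3: Bob has the umbrella.
After event 4: Quinn has the umbrella.
After event 5: Bob has the umbrella.
After event 6: Laura has the umbrella.

Answer: Laura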